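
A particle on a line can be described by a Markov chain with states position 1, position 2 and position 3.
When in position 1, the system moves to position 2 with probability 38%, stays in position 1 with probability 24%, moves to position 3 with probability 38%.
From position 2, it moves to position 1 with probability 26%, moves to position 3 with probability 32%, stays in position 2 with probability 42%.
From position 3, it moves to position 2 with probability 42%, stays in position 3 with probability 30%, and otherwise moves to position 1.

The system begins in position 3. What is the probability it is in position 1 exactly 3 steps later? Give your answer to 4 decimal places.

Propagate the distribution vector 3 steps from position 3.
After 0 steps: (0.0000, 0.0000, 1.0000)
After 1 step: (0.2800, 0.4200, 0.3000)
After 2 steps: (0.2604, 0.4088, 0.3308)
After 3 steps: (0.2614, 0.4096, 0.3290)
P(in position 1 after 3 steps) = 0.2614

0.2614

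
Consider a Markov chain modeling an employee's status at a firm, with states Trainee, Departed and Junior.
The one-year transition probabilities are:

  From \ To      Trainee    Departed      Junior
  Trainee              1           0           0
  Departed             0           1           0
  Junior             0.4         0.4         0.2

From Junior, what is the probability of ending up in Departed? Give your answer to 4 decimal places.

Let h(s) be the probability of absorption at Departed starting from transient state s. Then h(Departed) = 1 and h(Trainee) = 0. By first-step analysis:
h(Junior) = 0.4·0 + 0.4·1 + 0.2·h(Junior)
Solving: h(Junior) = 0.5000.
Starting from Junior, the probability is 0.5000.

0.5000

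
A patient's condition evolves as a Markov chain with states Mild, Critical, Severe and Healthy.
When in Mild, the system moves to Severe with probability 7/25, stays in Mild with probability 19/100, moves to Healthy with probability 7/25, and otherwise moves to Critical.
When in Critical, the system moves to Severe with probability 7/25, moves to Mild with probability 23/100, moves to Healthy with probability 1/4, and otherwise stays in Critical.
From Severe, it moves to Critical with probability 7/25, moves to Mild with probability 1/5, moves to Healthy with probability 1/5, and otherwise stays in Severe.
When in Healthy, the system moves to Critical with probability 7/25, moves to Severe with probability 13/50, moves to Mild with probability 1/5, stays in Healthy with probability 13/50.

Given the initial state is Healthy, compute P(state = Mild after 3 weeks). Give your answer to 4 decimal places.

Propagate the distribution vector 3 weeks from Healthy.
After 0 weeks: (0.0000, 0.0000, 0.0000, 1.0000)
After 1 week: (0.2000, 0.2800, 0.2600, 0.2600)
After 2 weeks: (0.2064, 0.2628, 0.2852, 0.2456)
After 3 weeks: (0.2058, 0.2633, 0.2865, 0.2444)
P(in Mild after 3 weeks) = 0.2058

0.2058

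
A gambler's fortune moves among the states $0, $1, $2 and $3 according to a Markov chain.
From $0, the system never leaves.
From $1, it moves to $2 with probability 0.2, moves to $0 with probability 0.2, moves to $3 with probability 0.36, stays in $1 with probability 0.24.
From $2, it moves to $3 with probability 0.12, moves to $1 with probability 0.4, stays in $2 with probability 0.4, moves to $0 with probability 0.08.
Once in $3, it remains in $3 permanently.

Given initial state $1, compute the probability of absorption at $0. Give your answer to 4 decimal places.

0.3617

Let h(s) be the probability of absorption at $0 starting from transient state s. Then h($0) = 1 and h($3) = 0. By first-step analysis:
h($1) = 0.2·1 + 0.24·h($1) + 0.2·h($2) + 0.36·0
h($2) = 0.08·1 + 0.4·h($1) + 0.4·h($2) + 0.12·0
Solving: h($1) = 0.3617, h($2) = 0.3745.
Starting from $1, the probability is 0.3617.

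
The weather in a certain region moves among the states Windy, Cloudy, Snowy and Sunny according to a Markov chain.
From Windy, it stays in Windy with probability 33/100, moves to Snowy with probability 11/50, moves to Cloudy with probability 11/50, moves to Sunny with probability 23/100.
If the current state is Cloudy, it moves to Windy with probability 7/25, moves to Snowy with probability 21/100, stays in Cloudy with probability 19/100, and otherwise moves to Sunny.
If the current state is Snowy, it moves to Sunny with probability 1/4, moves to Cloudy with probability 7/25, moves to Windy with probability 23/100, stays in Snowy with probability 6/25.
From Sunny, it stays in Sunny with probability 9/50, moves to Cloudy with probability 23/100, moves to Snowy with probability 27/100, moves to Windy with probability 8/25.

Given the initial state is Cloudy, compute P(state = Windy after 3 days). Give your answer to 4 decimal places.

Propagate the distribution vector 3 days from Cloudy.
After 0 days: (0.0000, 1.0000, 0.0000, 0.0000)
After 1 day: (0.2800, 0.1900, 0.2100, 0.3200)
After 2 days: (0.2963, 0.2301, 0.2383, 0.2353)
After 3 days: (0.2923, 0.2297, 0.2342, 0.2437)
P(in Windy after 3 days) = 0.2923

0.2923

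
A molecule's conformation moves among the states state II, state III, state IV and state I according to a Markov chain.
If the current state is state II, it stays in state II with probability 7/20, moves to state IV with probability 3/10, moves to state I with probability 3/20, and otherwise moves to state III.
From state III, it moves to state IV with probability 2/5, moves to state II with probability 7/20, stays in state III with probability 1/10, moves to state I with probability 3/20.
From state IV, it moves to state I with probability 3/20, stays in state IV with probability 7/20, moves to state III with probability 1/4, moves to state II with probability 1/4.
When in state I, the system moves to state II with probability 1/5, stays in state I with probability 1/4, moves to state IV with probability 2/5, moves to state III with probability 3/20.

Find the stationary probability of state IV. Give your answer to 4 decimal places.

0.3534

Let the stationary distribution be π with π = πP and π_1 + π_2 + π_3 + π_4 = 1.
π_1 = 0.35·π_1 + 0.35·π_2 + 0.25·π_3 + 0.2·π_4
π_2 = 0.2·π_1 + 0.1·π_2 + 0.25·π_3 + 0.15·π_4
π_3 = 0.3·π_1 + 0.4·π_2 + 0.35·π_3 + 0.4·π_4
Solving with the normalization constraint gives π = (0.2897, 0.1903, 0.3534, 0.1667).
So the stationary probability of state IV is 0.3534.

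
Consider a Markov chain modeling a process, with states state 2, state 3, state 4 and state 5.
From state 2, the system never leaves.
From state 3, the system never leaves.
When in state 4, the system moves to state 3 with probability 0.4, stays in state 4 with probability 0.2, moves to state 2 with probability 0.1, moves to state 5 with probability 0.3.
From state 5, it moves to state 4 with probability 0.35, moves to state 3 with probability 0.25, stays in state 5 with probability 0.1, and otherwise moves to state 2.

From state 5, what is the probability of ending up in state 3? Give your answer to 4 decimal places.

0.5528

Let h(s) be the probability of absorption at state 3 starting from transient state s. Then h(state 3) = 1 and h(state 2) = 0. By first-step analysis:
h(state 4) = 0.1·0 + 0.4·1 + 0.2·h(state 4) + 0.3·h(state 5)
h(state 5) = 0.3·0 + 0.25·1 + 0.35·h(state 4) + 0.1·h(state 5)
Solving: h(state 4) = 0.7073, h(state 5) = 0.5528.
Starting from state 5, the probability is 0.5528.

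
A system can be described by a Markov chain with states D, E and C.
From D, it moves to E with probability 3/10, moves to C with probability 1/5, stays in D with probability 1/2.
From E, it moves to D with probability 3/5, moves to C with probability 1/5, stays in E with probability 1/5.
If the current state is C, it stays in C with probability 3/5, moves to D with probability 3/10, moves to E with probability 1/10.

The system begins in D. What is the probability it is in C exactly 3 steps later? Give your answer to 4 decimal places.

Propagate the distribution vector 3 steps from D.
After 0 steps: (1.0000, 0.0000, 0.0000)
After 1 step: (0.5000, 0.3000, 0.2000)
After 2 steps: (0.4900, 0.2300, 0.2800)
After 3 steps: (0.4670, 0.2210, 0.3120)
P(in C after 3 steps) = 0.3120

0.3120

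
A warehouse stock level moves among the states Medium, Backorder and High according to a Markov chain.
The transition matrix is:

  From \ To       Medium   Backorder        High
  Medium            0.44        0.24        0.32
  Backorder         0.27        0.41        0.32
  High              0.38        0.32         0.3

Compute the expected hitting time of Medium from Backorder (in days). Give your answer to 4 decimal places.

3.2840

Let t(s) be the expected number of days to first reach Medium from state s, with t(Medium) = 0. Conditioning on the first day:
t(Backorder) = 1 + 0.41·t(Backorder) + 0.32·t(High)
t(High) = 1 + 0.32·t(Backorder) + 0.3·t(High)
Solving: t(Backorder) = 3.2840, t(High) = 2.9298.
Expected days from Backorder to Medium: 3.2840.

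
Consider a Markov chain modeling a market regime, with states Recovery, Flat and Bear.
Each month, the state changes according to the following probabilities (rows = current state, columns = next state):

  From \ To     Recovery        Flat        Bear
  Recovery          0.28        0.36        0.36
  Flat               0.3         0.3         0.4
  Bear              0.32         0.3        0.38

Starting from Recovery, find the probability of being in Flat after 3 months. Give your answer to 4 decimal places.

0.3181

Propagate the distribution vector 3 months from Recovery.
After 0 months: (1.0000, 0.0000, 0.0000)
After 1 month: (0.2800, 0.3600, 0.3600)
After 2 months: (0.3016, 0.3168, 0.3816)
After 3 months: (0.3016, 0.3181, 0.3803)
P(in Flat after 3 months) = 0.3181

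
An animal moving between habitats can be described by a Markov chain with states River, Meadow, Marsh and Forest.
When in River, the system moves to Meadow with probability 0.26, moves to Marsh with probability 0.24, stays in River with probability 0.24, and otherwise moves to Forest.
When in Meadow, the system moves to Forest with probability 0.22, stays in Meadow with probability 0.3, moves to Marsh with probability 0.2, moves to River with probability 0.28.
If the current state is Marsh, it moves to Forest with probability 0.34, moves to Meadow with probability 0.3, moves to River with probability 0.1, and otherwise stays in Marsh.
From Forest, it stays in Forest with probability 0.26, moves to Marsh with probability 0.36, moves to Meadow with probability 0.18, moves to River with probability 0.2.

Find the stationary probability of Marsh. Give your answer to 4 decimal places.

Let the stationary distribution be π with π = πP and π_1 + π_2 + π_3 + π_4 = 1.
π_1 = 0.24·π_1 + 0.28·π_2 + 0.1·π_3 + 0.2·π_4
π_2 = 0.26·π_1 + 0.3·π_2 + 0.3·π_3 + 0.18·π_4
π_3 = 0.24·π_1 + 0.2·π_2 + 0.26·π_3 + 0.36·π_4
Solving with the normalization constraint gives π = (0.2021, 0.2594, 0.2675, 0.2710).
So the stationary probability of Marsh is 0.2675.

0.2675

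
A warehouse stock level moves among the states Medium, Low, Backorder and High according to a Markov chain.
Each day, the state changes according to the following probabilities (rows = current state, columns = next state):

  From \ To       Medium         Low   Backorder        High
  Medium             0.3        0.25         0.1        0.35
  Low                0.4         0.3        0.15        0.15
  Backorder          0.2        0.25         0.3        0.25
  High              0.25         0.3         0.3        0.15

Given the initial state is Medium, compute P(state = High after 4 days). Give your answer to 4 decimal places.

0.2292

Propagate the distribution vector 4 days from Medium.
After 0 days: (1.0000, 0.0000, 0.0000, 0.0000)
After 1 day: (0.3000, 0.2500, 0.1000, 0.3500)
After 2 days: (0.2975, 0.2800, 0.2025, 0.2200)
After 3 days: (0.2968, 0.2750, 0.1985, 0.2298)
After 4 days: (0.2962, 0.2752, 0.1994, 0.2292)
P(in High after 4 days) = 0.2292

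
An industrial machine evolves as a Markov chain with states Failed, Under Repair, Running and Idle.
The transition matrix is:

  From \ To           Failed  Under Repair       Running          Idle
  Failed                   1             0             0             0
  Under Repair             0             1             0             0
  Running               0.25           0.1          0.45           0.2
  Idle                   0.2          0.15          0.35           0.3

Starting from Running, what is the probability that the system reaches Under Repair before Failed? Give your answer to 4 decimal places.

0.3175

Let h(s) be the probability of absorption at Under Repair starting from transient state s. Then h(Under Repair) = 1 and h(Failed) = 0. By first-step analysis:
h(Running) = 0.25·0 + 0.1·1 + 0.45·h(Running) + 0.2·h(Idle)
h(Idle) = 0.2·0 + 0.15·1 + 0.35·h(Running) + 0.3·h(Idle)
Solving: h(Running) = 0.3175, h(Idle) = 0.3730.
Starting from Running, the probability is 0.3175.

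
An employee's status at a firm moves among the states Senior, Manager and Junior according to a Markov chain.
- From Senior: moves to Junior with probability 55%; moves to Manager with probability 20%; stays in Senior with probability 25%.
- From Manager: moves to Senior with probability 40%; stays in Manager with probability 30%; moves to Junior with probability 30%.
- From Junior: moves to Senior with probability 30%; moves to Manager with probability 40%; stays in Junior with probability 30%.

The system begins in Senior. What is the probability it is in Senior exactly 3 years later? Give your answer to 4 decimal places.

Propagate the distribution vector 3 years from Senior.
After 0 years: (1.0000, 0.0000, 0.0000)
After 1 year: (0.2500, 0.2000, 0.5500)
After 2 years: (0.3075, 0.3300, 0.3625)
After 3 years: (0.3176, 0.3055, 0.3769)
P(in Senior after 3 years) = 0.3176

0.3176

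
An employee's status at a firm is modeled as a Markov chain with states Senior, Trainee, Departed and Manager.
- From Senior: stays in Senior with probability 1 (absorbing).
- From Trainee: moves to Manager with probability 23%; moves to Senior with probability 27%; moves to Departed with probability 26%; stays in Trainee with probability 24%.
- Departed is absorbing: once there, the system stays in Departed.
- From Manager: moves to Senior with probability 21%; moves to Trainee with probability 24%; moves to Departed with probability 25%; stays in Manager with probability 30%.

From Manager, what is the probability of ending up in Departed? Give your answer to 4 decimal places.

0.5294

Let h(s) be the probability of absorption at Departed starting from transient state s. Then h(Departed) = 1 and h(Senior) = 0. By first-step analysis:
h(Trainee) = 0.27·0 + 0.24·h(Trainee) + 0.26·1 + 0.23·h(Manager)
h(Manager) = 0.21·0 + 0.24·h(Trainee) + 0.25·1 + 0.3·h(Manager)
Solving: h(Trainee) = 0.5023, h(Manager) = 0.5294.
Starting from Manager, the probability is 0.5294.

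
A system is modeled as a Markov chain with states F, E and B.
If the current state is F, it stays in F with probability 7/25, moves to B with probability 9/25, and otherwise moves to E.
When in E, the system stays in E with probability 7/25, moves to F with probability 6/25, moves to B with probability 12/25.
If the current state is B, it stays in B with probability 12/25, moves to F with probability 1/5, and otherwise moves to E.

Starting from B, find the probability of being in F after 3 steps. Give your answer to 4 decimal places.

0.2309

Propagate the distribution vector 3 steps from B.
After 0 steps: (0.0000, 0.0000, 1.0000)
After 1 step: (0.2000, 0.3200, 0.4800)
After 2 steps: (0.2288, 0.3152, 0.4560)
After 3 steps: (0.2309, 0.3165, 0.4525)
P(in F after 3 steps) = 0.2309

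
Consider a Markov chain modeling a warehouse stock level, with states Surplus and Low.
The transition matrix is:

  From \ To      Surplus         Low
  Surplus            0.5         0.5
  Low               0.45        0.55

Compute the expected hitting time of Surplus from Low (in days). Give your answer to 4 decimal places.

Let t(s) be the expected number of days to first reach Surplus from state s, with t(Surplus) = 0. Conditioning on the first day:
t(Low) = 1 + 0.55·t(Low)
Solving: t(Low) = 2.2222.
Expected days from Low to Surplus: 2.2222.

2.2222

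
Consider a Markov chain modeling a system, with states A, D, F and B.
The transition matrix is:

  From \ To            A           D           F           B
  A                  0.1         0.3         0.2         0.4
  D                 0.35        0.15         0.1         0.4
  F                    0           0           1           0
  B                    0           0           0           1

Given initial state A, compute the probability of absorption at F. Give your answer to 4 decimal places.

Let h(s) be the probability of absorption at F starting from transient state s. Then h(F) = 1 and h(B) = 0. By first-step analysis:
h(A) = 0.1·h(A) + 0.3·h(D) + 0.2·1 + 0.4·0
h(D) = 0.35·h(A) + 0.15·h(D) + 0.1·1 + 0.4·0
Solving: h(A) = 0.3030, h(D) = 0.2424.
Starting from A, the probability is 0.3030.

0.3030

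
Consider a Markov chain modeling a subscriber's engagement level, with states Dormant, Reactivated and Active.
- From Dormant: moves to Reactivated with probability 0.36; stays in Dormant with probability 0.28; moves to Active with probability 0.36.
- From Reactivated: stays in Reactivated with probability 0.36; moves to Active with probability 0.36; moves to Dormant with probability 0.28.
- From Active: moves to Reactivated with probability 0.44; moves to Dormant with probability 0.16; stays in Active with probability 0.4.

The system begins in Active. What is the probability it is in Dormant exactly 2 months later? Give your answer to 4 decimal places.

0.2320

Sum over the intermediate state after 1 month:
P = P(Active→Dormant)·P(Dormant→Dormant) + P(Active→Reactivated)·P(Reactivated→Dormant) + P(Active→Active)·P(Active→Dormant)
  = 0.16×0.28 + 0.44×0.28 + 0.4×0.16
  = 0.0448 + 0.1232 + 0.0640 = 0.2320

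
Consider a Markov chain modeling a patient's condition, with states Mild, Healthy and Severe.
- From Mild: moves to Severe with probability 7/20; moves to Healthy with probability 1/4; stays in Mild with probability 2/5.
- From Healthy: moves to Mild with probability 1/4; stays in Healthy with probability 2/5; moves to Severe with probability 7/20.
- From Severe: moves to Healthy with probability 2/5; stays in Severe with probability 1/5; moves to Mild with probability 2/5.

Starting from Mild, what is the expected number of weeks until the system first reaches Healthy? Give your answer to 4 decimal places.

3.3824

Let t(s) be the expected number of weeks to first reach Healthy from state s, with t(Healthy) = 0. Conditioning on the first week:
t(Mild) = 1 + 0.4·t(Mild) + 0.35·t(Severe)
t(Severe) = 1 + 0.4·t(Mild) + 0.2·t(Severe)
Solving: t(Mild) = 3.3824, t(Severe) = 2.9412.
Expected weeks from Mild to Healthy: 3.3824.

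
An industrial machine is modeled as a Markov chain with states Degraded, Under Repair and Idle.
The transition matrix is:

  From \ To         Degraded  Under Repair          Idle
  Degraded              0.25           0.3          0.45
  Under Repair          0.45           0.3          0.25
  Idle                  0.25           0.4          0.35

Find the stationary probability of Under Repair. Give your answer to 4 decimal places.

Let the stationary distribution be π with π = πP and π_1 + π_2 + π_3 = 1.
π_1 = 0.25·π_1 + 0.45·π_2 + 0.25·π_3
π_2 = 0.3·π_1 + 0.3·π_2 + 0.4·π_3
Solving with the normalization constraint gives π = (0.3170, 0.3348, 0.3482).
So the stationary probability of Under Repair is 0.3348.

0.3348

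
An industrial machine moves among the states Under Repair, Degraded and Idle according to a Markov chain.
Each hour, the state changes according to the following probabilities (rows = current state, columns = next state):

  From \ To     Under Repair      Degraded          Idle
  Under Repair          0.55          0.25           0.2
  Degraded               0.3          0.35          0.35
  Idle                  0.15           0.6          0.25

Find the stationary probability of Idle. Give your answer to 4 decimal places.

Let the stationary distribution be π with π = πP and π_1 + π_2 + π_3 = 1.
π_1 = 0.55·π_1 + 0.3·π_2 + 0.15·π_3
π_2 = 0.25·π_1 + 0.35·π_2 + 0.6·π_3
Solving with the normalization constraint gives π = (0.3458, 0.3832, 0.2710).
So the stationary probability of Idle is 0.2710.

0.2710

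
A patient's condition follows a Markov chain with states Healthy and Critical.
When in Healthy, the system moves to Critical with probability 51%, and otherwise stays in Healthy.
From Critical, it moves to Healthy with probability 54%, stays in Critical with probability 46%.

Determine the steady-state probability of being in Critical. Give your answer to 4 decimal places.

0.4857

Let the stationary distribution be π with π = πP and π_1 + π_2 = 1.
π_1 = 0.49·π_1 + 0.54·π_2
Solving with the normalization constraint gives π = (0.5143, 0.4857).
So the stationary probability of Critical is 0.4857.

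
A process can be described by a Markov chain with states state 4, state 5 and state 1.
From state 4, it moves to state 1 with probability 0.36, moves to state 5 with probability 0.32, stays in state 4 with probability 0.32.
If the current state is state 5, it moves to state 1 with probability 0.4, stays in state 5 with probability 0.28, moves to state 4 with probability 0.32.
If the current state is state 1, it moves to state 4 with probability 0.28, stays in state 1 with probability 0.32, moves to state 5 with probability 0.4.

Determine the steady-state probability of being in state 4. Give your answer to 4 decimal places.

Let the stationary distribution be π with π = πP and π_1 + π_2 + π_3 = 1.
π_1 = 0.32·π_1 + 0.32·π_2 + 0.28·π_3
π_2 = 0.32·π_1 + 0.28·π_2 + 0.4·π_3
Solving with the normalization constraint gives π = (0.3056, 0.3353, 0.3591).
So the stationary probability of state 4 is 0.3056.

0.3056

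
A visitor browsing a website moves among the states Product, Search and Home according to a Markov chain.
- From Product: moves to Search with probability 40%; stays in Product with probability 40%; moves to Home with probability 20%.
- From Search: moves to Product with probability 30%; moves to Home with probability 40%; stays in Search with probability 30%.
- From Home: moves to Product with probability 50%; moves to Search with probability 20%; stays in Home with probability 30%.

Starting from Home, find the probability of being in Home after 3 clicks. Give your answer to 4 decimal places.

Propagate the distribution vector 3 clicks from Home.
After 0 clicks: (0.0000, 0.0000, 1.0000)
After 1 click: (0.5000, 0.2000, 0.3000)
After 2 clicks: (0.4100, 0.3200, 0.2700)
After 3 clicks: (0.3950, 0.3140, 0.2910)
P(in Home after 3 clicks) = 0.2910

0.2910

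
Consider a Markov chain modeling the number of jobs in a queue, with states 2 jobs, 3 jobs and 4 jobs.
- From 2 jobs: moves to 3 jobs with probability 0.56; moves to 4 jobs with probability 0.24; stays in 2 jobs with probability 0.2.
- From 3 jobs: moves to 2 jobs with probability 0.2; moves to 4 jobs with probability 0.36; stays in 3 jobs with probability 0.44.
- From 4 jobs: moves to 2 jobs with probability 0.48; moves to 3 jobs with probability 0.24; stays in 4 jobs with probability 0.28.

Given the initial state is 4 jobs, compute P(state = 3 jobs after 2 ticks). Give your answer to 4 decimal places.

Sum over the intermediate state after 1 tick:
P = P(4 jobs→2 jobs)·P(2 jobs→3 jobs) + P(4 jobs→3 jobs)·P(3 jobs→3 jobs) + P(4 jobs→4 jobs)·P(4 jobs→3 jobs)
  = 0.48×0.56 + 0.24×0.44 + 0.28×0.24
  = 0.2688 + 0.1056 + 0.0672 = 0.4416

0.4416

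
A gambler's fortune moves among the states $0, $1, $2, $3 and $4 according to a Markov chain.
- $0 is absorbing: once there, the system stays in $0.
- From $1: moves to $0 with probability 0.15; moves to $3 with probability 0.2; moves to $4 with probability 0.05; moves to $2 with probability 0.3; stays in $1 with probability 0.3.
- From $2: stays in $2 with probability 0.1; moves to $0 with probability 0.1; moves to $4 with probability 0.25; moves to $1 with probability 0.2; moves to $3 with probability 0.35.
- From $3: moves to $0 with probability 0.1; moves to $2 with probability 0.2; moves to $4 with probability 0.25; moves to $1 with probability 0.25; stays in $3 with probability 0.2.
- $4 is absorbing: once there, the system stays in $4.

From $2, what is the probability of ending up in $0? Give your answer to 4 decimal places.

0.3558

Let h(s) be the probability of absorption at $0 starting from transient state s. Then h($0) = 1 and h($4) = 0. By first-step analysis:
h($1) = 0.15·1 + 0.3·h($1) + 0.3·h($2) + 0.2·h($3) + 0.05·0
h($2) = 0.1·1 + 0.2·h($1) + 0.1·h($2) + 0.35·h($3) + 0.25·0
h($3) = 0.1·1 + 0.25·h($1) + 0.2·h($2) + 0.2·h($3) + 0.25·0
Solving: h($1) = 0.4699, h($2) = 0.3558, h($3) = 0.3608.
Starting from $2, the probability is 0.3558.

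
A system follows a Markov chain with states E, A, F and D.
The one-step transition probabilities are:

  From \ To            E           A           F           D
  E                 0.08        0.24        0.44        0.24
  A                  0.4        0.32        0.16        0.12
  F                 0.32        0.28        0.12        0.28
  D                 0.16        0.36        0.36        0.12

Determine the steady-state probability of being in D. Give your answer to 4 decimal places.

Let the stationary distribution be π with π = πP and π_1 + π_2 + π_3 + π_4 = 1.
π_1 = 0.08·π_1 + 0.4·π_2 + 0.32·π_3 + 0.16·π_4
π_2 = 0.24·π_1 + 0.32·π_2 + 0.28·π_3 + 0.36·π_4
π_3 = 0.44·π_1 + 0.16·π_2 + 0.12·π_3 + 0.36·π_4
Solving with the normalization constraint gives π = (0.2525, 0.2971, 0.2587, 0.1917).
So the stationary probability of D is 0.1917.

0.1917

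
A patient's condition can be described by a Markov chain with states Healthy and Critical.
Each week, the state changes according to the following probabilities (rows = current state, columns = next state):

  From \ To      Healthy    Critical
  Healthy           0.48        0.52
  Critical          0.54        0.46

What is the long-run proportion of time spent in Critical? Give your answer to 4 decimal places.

Let the stationary distribution be π with π = πP and π_1 + π_2 = 1.
π_1 = 0.48·π_1 + 0.54·π_2
Solving with the normalization constraint gives π = (0.5094, 0.4906).
So the stationary probability of Critical is 0.4906.

0.4906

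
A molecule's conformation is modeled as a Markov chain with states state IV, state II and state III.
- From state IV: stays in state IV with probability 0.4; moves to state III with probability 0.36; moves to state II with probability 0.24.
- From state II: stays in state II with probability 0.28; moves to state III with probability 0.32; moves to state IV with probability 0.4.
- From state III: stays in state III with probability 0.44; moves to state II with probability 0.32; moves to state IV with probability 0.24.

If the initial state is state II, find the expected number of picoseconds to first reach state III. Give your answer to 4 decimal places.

2.9762

Let t(s) be the expected number of picoseconds to first reach state III from state s, with t(state III) = 0. Conditioning on the first picosecond:
t(state IV) = 1 + 0.4·t(state IV) + 0.24·t(state II)
t(state II) = 1 + 0.4·t(state IV) + 0.28·t(state II)
Solving: t(state IV) = 2.8571, t(state II) = 2.9762.
Expected picoseconds from state II to state III: 2.9762.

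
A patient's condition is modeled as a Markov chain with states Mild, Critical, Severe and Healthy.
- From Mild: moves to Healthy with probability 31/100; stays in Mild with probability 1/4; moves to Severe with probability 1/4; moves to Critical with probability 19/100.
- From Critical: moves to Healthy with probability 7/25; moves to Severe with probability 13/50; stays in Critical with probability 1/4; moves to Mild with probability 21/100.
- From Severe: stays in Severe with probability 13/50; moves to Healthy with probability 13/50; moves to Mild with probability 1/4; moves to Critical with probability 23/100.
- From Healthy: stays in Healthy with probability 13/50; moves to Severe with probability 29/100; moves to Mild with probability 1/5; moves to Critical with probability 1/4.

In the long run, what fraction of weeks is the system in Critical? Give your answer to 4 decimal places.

0.2311

Let the stationary distribution be π with π = πP and π_1 + π_2 + π_3 + π_4 = 1.
π_1 = 0.25·π_1 + 0.21·π_2 + 0.25·π_3 + 0.2·π_4
π_2 = 0.19·π_1 + 0.25·π_2 + 0.23·π_3 + 0.25·π_4
π_3 = 0.25·π_1 + 0.26·π_2 + 0.26·π_3 + 0.29·π_4
Solving with the normalization constraint gives π = (0.2270, 0.2311, 0.2660, 0.2760).
So the stationary probability of Critical is 0.2311.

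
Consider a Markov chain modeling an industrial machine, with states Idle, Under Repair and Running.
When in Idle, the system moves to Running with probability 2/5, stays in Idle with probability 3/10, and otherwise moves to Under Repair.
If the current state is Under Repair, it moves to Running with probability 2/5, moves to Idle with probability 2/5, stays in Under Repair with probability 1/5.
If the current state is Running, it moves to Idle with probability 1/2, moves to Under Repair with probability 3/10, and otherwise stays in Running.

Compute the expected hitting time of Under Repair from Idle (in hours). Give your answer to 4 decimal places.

Let t(s) be the expected number of hours to first reach Under Repair from state s, with t(Under Repair) = 0. Conditioning on the first hour:
t(Idle) = 1 + 0.3·t(Idle) + 0.4·t(Running)
t(Running) = 1 + 0.5·t(Idle) + 0.2·t(Running)
Solving: t(Idle) = 3.3333, t(Running) = 3.3333.
Expected hours from Idle to Under Repair: 3.3333.

3.3333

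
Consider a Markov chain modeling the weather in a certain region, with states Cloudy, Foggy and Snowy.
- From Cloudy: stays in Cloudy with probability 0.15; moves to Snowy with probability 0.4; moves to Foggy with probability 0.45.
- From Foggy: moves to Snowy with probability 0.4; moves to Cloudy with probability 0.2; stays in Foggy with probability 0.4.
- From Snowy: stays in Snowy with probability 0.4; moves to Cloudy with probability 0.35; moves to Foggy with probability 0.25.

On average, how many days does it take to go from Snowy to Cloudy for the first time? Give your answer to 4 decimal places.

Let t(s) be the expected number of days to first reach Cloudy from state s, with t(Cloudy) = 0. Conditioning on the first day:
t(Foggy) = 1 + 0.4·t(Foggy) + 0.4·t(Snowy)
t(Snowy) = 1 + 0.25·t(Foggy) + 0.4·t(Snowy)
Solving: t(Foggy) = 3.8462, t(Snowy) = 3.2692.
Expected days from Snowy to Cloudy: 3.2692.

3.2692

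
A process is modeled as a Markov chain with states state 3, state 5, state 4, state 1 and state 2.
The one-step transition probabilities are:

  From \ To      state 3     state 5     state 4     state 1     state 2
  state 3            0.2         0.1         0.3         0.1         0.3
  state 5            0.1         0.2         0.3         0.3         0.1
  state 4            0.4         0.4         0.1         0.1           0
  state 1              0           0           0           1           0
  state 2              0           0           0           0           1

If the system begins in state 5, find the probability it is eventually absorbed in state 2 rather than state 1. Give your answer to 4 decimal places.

Let h(s) be the probability of absorption at state 2 starting from transient state s. Then h(state 2) = 1 and h(state 1) = 0. By first-step analysis:
h(state 3) = 0.2·h(state 3) + 0.1·h(state 5) + 0.3·h(state 4) + 0.1·0 + 0.3·1
h(state 5) = 0.1·h(state 3) + 0.2·h(state 5) + 0.3·h(state 4) + 0.3·0 + 0.1·1
h(state 4) = 0.4·h(state 3) + 0.4·h(state 5) + 0.1·h(state 4) + 0.1·0
Solving: h(state 3) = 0.5726, h(state 5) = 0.3504, h(state 4) = 0.4103.
Starting from state 5, the probability is 0.3504.

0.3504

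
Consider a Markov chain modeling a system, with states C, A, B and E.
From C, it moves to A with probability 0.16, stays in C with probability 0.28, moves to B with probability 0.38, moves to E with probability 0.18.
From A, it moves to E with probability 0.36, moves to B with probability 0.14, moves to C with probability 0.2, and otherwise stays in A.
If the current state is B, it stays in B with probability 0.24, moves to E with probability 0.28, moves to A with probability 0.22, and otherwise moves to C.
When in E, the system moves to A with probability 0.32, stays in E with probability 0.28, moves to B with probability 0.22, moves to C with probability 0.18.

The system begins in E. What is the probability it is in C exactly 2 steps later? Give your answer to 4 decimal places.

0.2220

Propagate the distribution vector 2 steps from E.
After 0 steps: (0.0000, 0.0000, 0.0000, 1.0000)
After 1 step: (0.1800, 0.3200, 0.2200, 0.2800)
After 2 steps: (0.2220, 0.2628, 0.2276, 0.2876)
P(in C after 2 steps) = 0.2220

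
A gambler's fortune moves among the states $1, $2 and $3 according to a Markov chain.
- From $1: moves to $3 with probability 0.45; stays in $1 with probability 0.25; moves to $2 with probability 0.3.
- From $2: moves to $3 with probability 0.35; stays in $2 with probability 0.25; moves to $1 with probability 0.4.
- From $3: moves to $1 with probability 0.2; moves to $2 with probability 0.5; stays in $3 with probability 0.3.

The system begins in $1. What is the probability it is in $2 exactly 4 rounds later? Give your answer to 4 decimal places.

Propagate the distribution vector 4 rounds from $1.
After 0 rounds: (1.0000, 0.0000, 0.0000)
After 1 round: (0.2500, 0.3000, 0.4500)
After 2 rounds: (0.2725, 0.3750, 0.3525)
After 3 rounds: (0.2886, 0.3518, 0.3596)
After 4 rounds: (0.2848, 0.3543, 0.3609)
P(in $2 after 4 rounds) = 0.3543

0.3543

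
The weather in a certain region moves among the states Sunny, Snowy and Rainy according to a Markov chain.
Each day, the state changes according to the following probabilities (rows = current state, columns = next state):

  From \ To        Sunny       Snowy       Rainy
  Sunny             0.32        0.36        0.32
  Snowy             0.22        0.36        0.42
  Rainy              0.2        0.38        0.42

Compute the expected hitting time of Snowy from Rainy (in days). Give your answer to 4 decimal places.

Let t(s) be the expected number of days to first reach Snowy from state s, with t(Snowy) = 0. Conditioning on the first day:
t(Sunny) = 1 + 0.32·t(Sunny) + 0.32·t(Rainy)
t(Rainy) = 1 + 0.2·t(Sunny) + 0.42·t(Rainy)
Solving: t(Sunny) = 2.7240, t(Rainy) = 2.6634.
Expected days from Rainy to Snowy: 2.6634.

2.6634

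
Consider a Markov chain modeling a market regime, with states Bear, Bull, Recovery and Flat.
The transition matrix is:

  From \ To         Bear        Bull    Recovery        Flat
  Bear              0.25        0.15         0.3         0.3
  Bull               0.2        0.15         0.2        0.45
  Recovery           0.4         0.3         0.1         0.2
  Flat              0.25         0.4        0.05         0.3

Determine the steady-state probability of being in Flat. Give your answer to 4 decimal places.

Let the stationary distribution be π with π = πP and π_1 + π_2 + π_3 + π_4 = 1.
π_1 = 0.25·π_1 + 0.2·π_2 + 0.4·π_3 + 0.25·π_4
π_2 = 0.15·π_1 + 0.15·π_2 + 0.3·π_3 + 0.4·π_4
π_3 = 0.3·π_1 + 0.2·π_2 + 0.1·π_3 + 0.05·π_4
Solving with the normalization constraint gives π = (0.2615, 0.2548, 0.1617, 0.3220).
So the stationary probability of Flat is 0.3220.

0.3220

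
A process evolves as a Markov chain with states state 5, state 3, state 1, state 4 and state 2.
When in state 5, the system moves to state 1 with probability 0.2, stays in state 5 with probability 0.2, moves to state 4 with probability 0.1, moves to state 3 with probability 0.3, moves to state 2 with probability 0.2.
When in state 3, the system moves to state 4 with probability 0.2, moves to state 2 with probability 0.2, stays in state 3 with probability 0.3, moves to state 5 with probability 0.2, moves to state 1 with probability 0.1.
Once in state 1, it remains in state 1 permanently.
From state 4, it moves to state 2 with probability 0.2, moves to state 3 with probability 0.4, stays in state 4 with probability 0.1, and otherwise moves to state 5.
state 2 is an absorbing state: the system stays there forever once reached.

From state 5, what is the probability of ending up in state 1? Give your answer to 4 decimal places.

Let h(s) be the probability of absorption at state 1 starting from transient state s. Then h(state 1) = 1 and h(state 2) = 0. By first-step analysis:
h(state 5) = 0.2·h(state 5) + 0.3·h(state 3) + 0.2·1 + 0.1·h(state 4) + 0.2·0
h(state 3) = 0.2·h(state 5) + 0.3·h(state 3) + 0.1·1 + 0.2·h(state 4) + 0.2·0
h(state 4) = 0.3·h(state 5) + 0.4·h(state 3) + 0.1·h(state 4) + 0.2·0
Solving: h(state 5) = 0.4159, h(state 3) = 0.3451, h(state 4) = 0.2920.
Starting from state 5, the probability is 0.4159.

0.4159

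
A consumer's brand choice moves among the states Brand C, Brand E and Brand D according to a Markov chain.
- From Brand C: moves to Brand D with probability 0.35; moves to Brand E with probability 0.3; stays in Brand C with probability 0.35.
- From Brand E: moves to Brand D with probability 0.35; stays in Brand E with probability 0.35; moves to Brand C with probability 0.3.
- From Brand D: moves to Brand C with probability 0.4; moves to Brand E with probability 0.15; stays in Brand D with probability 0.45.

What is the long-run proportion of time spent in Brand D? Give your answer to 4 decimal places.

Let the stationary distribution be π with π = πP and π_1 + π_2 + π_3 = 1.
π_1 = 0.35·π_1 + 0.3·π_2 + 0.4·π_3
π_2 = 0.3·π_1 + 0.35·π_2 + 0.15·π_3
Solving with the normalization constraint gives π = (0.3567, 0.2544, 0.3889).
So the stationary probability of Brand D is 0.3889.

0.3889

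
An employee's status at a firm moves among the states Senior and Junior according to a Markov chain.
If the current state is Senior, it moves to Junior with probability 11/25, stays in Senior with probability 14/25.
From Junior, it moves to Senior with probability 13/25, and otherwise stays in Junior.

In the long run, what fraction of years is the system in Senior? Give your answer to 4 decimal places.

0.5417

Let the stationary distribution be π with π = πP and π_1 + π_2 = 1.
π_1 = 0.56·π_1 + 0.52·π_2
Solving with the normalization constraint gives π = (0.5417, 0.4583).
So the stationary probability of Senior is 0.5417.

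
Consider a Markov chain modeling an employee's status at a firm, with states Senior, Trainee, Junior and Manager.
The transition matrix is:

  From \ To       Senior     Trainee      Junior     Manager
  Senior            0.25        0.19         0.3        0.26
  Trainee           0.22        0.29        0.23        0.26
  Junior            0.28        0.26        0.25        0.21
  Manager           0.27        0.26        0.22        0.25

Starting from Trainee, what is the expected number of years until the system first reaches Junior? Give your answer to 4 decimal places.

Let t(s) be the expected number of years to first reach Junior from state s, with t(Junior) = 0. Conditioning on the first year:
t(Senior) = 1 + 0.25·t(Senior) + 0.19·t(Trainee) + 0.26·t(Manager)
t(Trainee) = 1 + 0.22·t(Senior) + 0.29·t(Trainee) + 0.26·t(Manager)
t(Manager) = 1 + 0.27·t(Senior) + 0.26·t(Trainee) + 0.25·t(Manager)
Solving: t(Senior) = 3.7990, t(Trainee) = 4.0945, t(Manager) = 4.1204.
Expected years from Trainee to Junior: 4.0945.

4.0945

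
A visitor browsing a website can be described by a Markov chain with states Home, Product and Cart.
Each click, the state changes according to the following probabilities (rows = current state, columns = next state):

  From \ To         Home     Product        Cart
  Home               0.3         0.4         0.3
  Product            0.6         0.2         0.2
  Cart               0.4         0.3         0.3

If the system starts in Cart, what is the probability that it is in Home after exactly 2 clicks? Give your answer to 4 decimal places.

Sum over the intermediate state after 1 click:
P = P(Cart→Home)·P(Home→Home) + P(Cart→Product)·P(Product→Home) + P(Cart→Cart)·P(Cart→Home)
  = 0.4×0.3 + 0.3×0.6 + 0.3×0.4
  = 0.1200 + 0.1800 + 0.1200 = 0.4200

0.4200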